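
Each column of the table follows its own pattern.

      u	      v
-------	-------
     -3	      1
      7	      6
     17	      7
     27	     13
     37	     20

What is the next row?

Column u: -3, 7, 17, 27, 37 → 47 (+10 each step).
Column v: 1, 6, 7, 13, 20 → 33 (each term is the sum of the two before it).
Combining the parts gives 47  33.

47  33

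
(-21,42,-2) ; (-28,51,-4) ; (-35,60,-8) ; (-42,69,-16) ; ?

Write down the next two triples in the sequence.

First entry — −7 each step: -21, -28, -35, -42 → -49 → -56.
For the second entry, +9 each step: 42, 51, 60, 69 → 78 → 87.
For the third entry, ×2 each step: -2, -4, -8, -16 → -32 → -64.
So the next two triples are (-49,78,-32) and (-56,87,-64).

(-49,78,-32), (-56,87,-64)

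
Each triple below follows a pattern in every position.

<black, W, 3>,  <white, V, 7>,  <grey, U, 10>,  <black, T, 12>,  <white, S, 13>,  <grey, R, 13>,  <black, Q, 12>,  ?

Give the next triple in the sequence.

<white, P, 10>

Shade goes black, white, grey, black, white, grey, black → white (repeats black → white → grey).
Letter — letters move back 1 place in the alphabet: W, V, U, T, S, R, Q → P.
Third part: 3, 7, 10, 12, 13, 13, 12 → 10 (differences are 4, 3, 2, … (decreasing by 1 each time)).
Combining the parts gives <white, P, 10>.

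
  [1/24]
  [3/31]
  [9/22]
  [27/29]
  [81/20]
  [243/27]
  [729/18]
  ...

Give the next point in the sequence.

For the first entry, ×3 each step: 1, 3, 9, 27, 81, 243, 729 → 2187.
Second entry — alternating steps +7, −9, +7, −9, …: 24, 31, 22, 29, 20, 27, 18 → 25.
Putting it together: [2187/25].

[2187/25]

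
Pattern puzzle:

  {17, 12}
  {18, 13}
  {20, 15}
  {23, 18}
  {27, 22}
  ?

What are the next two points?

{32, 27}, {38, 33}

First entry: differences are 1, 2, 3, … (increasing by 1 each time); 17, 18, 20, 23, 27 → 32 → 38.
Second entry: 12, 13, 15, 18, 22 → 27 → 33 (always 5 less than the first entry).
So the next two points are {32, 27} and {38, 33}.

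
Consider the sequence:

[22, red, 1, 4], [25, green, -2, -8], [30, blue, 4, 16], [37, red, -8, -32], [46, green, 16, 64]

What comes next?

[57, blue, -32, -128]

First value: differences are 3, 5, 7, … (increasing by 2 each time); 22, 25, 30, 37, 46 → 57.
Colour: repeats red → green → blue; red, green, blue, red, green → blue.
Third value: ×(-2) each step; 1, -2, 4, -8, 16 → -32.
Fourth value goes 4, -8, 16, -32, 64 → -128 (×(-2) each step).
Putting it together: [57, blue, -32, -128].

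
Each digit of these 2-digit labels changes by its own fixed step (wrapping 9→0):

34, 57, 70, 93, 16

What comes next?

39

For the first digit, +2 each step, mod 10: 3, 5, 7, 9, 1 → 3.
For the second digit, +3 each step, mod 10: 4, 7, 0, 3, 6 → 9.
Putting it together: 39.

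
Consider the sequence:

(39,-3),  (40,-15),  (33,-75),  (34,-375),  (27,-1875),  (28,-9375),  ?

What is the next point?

(21,-46875)

First part goes 39, 40, 33, 34, 27, 28 → 21 (alternating steps +1, −7, +1, −7, …).
Second part — ×5 each step: -3, -15, -75, -375, -1875, -9375 → -46875.
Combining the parts gives (21,-46875).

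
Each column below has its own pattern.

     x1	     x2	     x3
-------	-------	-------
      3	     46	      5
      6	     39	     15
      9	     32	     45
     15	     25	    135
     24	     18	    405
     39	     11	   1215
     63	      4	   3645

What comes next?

102  -3  10935

Column x1 — each term is the sum of the two before it: 3, 6, 9, 15, 24, 39, 63 → 102.
For the column x2, −7 each step: 46, 39, 32, 25, 18, 11, 4 → -3.
Column x3: ×3 each step; 5, 15, 45, 135, 405, 1215, 3645 → 10935.
Putting it together: 102  -3  10935.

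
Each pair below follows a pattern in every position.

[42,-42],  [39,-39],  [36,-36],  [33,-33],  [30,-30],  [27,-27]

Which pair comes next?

[24,-24]

First slot — −3 each step: 42, 39, 36, 33, 30, 27 → 24.
For the second slot, always the negative of the first slot: -42, -39, -36, -33, -30, -27 → -24.
Combining the parts gives [24,-24].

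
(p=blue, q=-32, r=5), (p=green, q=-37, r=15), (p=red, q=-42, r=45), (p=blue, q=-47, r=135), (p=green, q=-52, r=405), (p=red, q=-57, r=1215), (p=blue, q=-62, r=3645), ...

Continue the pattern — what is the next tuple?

P — repeats blue → green → red: blue, green, red, blue, green, red, blue → green.
Q — −5 each step: -32, -37, -42, -47, -52, -57, -62 → -67.
R — ×3 each step: 5, 15, 45, 135, 405, 1215, 3645 → 10935.
Putting it together: (p=green, q=-67, r=10935).

(p=green, q=-67, r=10935)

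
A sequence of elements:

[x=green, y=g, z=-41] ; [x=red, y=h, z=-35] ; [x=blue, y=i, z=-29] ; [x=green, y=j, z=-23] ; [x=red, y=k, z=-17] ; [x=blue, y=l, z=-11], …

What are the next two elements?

[x=green, y=m, z=-5], [x=red, y=n, z=1]

X goes green, red, blue, green, red, blue → green → red (repeats green → red → blue).
Y goes g, h, i, j, k, l → m → n (letters move forward 1 place in the alphabet).
For the z, +6 each step: -41, -35, -29, -23, -17, -11 → -5 → 1.
Putting the parts together: [x=green, y=m, z=-5] and then [x=red, y=n, z=1].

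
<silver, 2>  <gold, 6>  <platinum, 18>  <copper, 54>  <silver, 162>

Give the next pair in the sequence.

Metal — repeats silver → gold → platinum → copper: silver, gold, platinum, copper, silver → gold.
Second component — ×3 each step: 2, 6, 18, 54, 162 → 486.
So the next pair is <gold, 486>.

<gold, 486>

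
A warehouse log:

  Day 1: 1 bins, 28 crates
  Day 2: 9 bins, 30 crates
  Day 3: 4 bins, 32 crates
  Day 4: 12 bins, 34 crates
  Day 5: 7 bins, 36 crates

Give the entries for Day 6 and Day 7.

15 bins, 38 crates; 10 bins, 40 crates

Bins: alternating steps +8, −5, +8, −5, …; 1, 9, 4, 12, 7 → 15 → 10.
Crates goes 28, 30, 32, 34, 36 → 38 → 40 (+2 each step).
Putting the parts together: 15 bins, 38 crates and then 10 bins, 40 crates.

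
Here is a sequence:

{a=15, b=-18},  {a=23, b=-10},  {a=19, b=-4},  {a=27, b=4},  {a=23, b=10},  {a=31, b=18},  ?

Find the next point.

{a=27, b=24}

A: alternating steps +8, −4, +8, −4, …; 15, 23, 19, 27, 23, 31 → 27.
B goes -18, -10, -4, 4, 10, 18 → 24 (alternating steps +8, +6, +8, +6, …).
Combining the parts gives {a=27, b=24}.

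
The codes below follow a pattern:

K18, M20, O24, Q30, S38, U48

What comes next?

Letter: letters move forward 2 places in the alphabet; K, M, O, Q, S, U → W.
For the second component, differences are 2, 4, 6, … (increasing by 2 each time): 18, 20, 24, 30, 38, 48 → 60.
So the next code is W60.

W60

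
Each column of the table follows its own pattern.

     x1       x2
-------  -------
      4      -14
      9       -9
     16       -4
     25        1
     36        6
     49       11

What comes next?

64  16

For the column x1, perfect squares: 2², 3², 4², …: 4, 9, 16, 25, 36, 49 → 64.
For the column x2, +5 each step: -14, -9, -4, 1, 6, 11 → 16.
Putting it together: 64  16.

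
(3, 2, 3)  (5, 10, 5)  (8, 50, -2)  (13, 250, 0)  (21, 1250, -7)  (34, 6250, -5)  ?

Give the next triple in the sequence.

(55, 31250, -12)

First entry: 3, 5, 8, 13, 21, 34 → 55 (each term is the sum of the two before it).
Second entry — ×5 each step: 2, 10, 50, 250, 1250, 6250 → 31250.
Third entry: 3, 5, -2, 0, -7, -5 → -12 (alternating steps +2, −7, +2, −7, …).
Putting it together: (55, 31250, -12).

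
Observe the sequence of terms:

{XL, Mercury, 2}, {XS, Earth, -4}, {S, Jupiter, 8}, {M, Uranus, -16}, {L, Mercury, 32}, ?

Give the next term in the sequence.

Size goes XL, XS, S, M, L → XL (runs through clothing sizes XS→XL).
Planet: Mercury, Earth, Jupiter, Uranus, Mercury → Earth (repeats Mercury → Earth → Jupiter → Uranus).
Third coordinate: ×(-2) each step, so 2, -4, 8, -16, 32 → -64.
So the next term is {XL, Earth, -64}.

{XL, Earth, -64}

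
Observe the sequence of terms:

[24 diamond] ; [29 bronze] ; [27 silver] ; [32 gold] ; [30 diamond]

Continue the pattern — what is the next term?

[35 bronze]

First slot: alternating steps +5, −2, +5, −2, …; 24, 29, 27, 32, 30 → 35.
Rank: repeats diamond → bronze → silver → gold, so diamond, bronze, silver, gold, diamond → bronze.
Combining the parts gives [35 bronze].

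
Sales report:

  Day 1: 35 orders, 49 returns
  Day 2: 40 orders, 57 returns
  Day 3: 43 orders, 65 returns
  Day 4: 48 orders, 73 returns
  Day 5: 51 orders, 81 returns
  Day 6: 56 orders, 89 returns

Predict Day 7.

59 orders, 97 returns

Orders: 35, 40, 43, 48, 51, 56 → 59 (alternating steps +5, +3, +5, +3, …).
Returns: +8 each step, so 49, 57, 65, 73, 81, 89 → 97.
Combining the parts gives 59 orders, 97 returns.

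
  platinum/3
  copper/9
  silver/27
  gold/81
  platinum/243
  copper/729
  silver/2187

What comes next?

gold/6561

Metal — repeats platinum → copper → silver → gold: platinum, copper, silver, gold, platinum, copper, silver → gold.
For the second component, ×3 each step: 3, 9, 27, 81, 243, 729, 2187 → 6561.
Putting it together: gold/6561.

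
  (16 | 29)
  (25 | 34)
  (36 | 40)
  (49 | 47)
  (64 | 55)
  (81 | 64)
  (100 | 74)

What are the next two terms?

First slot: perfect squares: 4², 5², 6², …, so 16, 25, 36, 49, 64, 81, 100 → 121 → 144.
Second slot: differences are 5, 6, 7, … (increasing by 1 each time), so 29, 34, 40, 47, 55, 64, 74 → 85 → 97.
Putting the parts together: (121 | 85) and then (144 | 97).

(121 | 85), (144 | 97)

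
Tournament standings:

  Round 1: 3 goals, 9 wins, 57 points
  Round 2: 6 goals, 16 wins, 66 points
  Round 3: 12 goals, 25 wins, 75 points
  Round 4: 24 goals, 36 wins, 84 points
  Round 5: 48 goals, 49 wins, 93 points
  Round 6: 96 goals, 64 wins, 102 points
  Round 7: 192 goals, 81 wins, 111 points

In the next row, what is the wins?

100

Wins: 9, 16, 25, 36, 49, 64, 81 → 100 (perfect squares: 3², 4², 5², …).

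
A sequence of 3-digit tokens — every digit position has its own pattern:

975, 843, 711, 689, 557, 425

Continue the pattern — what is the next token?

393

First digit: −1 each step, mod 10; 9, 8, 7, 6, 5, 4 → 3.
Second digit — −3 each step, mod 10: 7, 4, 1, 8, 5, 2 → 9.
For the third digit, −2 each step, mod 10: 5, 3, 1, 9, 7, 5 → 3.
Putting it together: 393.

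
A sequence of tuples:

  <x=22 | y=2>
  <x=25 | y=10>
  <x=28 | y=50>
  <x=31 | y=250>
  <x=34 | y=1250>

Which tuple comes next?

X: +3 each step; 22, 25, 28, 31, 34 → 37.
Y goes 2, 10, 50, 250, 1250 → 6250 (×5 each step).
Putting it together: <x=37 | y=6250>.

<x=37 | y=6250>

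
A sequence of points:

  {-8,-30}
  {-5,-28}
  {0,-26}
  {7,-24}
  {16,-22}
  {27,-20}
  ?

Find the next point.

First entry goes -8, -5, 0, 7, 16, 27 → 40 (differences are 3, 5, 7, … (increasing by 2 each time)).
Second entry goes -30, -28, -26, -24, -22, -20 → -18 (+2 each step).
Putting it together: {40,-18}.

{40,-18}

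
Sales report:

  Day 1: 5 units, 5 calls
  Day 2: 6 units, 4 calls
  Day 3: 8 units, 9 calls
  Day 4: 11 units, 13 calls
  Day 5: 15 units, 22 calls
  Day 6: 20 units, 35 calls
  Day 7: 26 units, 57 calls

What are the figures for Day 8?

33 units, 92 calls

Units — differences are 1, 2, 3, … (increasing by 1 each time): 5, 6, 8, 11, 15, 20, 26 → 33.
Calls: each term is the sum of the two before it, so 5, 4, 9, 13, 22, 35, 57 → 92.
Combining the parts gives 33 units, 92 calls.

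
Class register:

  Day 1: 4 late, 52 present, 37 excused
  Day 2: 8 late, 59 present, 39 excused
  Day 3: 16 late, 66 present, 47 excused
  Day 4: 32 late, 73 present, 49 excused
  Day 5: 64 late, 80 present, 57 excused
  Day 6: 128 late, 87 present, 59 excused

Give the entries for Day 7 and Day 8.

For the late, ×2 each step: 4, 8, 16, 32, 64, 128 → 256 → 512.
Present — +7 each step: 52, 59, 66, 73, 80, 87 → 94 → 101.
For the excused, alternating steps +2, +8, +2, +8, …: 37, 39, 47, 49, 57, 59 → 67 → 69.
Putting the parts together: 256 late, 94 present, 67 excused and then 512 late, 101 present, 69 excused.

256 late, 94 present, 67 excused; 512 late, 101 present, 69 excused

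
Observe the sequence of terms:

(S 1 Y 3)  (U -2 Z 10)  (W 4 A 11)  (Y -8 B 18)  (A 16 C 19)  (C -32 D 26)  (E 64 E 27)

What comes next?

(G -128 F 34)

For the first letter, letters move forward 2 places in the alphabet, wrapping Z→A: S, U, W, Y, A, C, E → G.
Second slot: 1, -2, 4, -8, 16, -32, 64 → -128 (×(-2) each step).
For the second letter, letters move forward 1 place in the alphabet, wrapping Z→A: Y, Z, A, B, C, D, E → F.
Fourth slot goes 3, 10, 11, 18, 19, 26, 27 → 34 (alternating steps +7, +1, +7, +1, …).
So the next term is (G -128 F 34).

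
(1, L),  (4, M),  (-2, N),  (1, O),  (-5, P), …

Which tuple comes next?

First component goes 1, 4, -2, 1, -5 → -2 (alternating steps +3, −6, +3, −6, …).
Letter — letters move forward 1 place in the alphabet: L, M, N, O, P → Q.
Combining the parts gives (-2, Q).

(-2, Q)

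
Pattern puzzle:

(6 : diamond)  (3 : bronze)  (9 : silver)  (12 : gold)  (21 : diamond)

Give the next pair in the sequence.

For the first component, each term is the sum of the two before it: 6, 3, 9, 12, 21 → 33.
Rank: repeats diamond → bronze → silver → gold; diamond, bronze, silver, gold, diamond → bronze.
Putting it together: (33 : bronze).

(33 : bronze)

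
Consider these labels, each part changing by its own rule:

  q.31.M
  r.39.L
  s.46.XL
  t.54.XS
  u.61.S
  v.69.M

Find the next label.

w.76.L

For the letter, letters move forward 1 place in the alphabet: q, r, s, t, u, v → w.
For the second component, alternating steps +8, +7, +8, +7, …: 31, 39, 46, 54, 61, 69 → 76.
Size goes M, L, XL, XS, S, M → L (repeats M → L → XL → XS → S).
Putting it together: w.76.L.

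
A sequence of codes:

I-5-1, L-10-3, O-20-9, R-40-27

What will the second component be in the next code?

Second component: ×2 each step; 5, 10, 20, 40 → 80.

80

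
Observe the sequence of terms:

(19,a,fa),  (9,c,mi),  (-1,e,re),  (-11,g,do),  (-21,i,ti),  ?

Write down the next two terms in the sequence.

(-31,k,la), (-41,m,sol)

First value goes 19, 9, -1, -11, -21 → -31 → -41 (−10 each step).
Letter — letters move forward 2 places in the alphabet: a, c, e, g, i → k → m.
Note: runs backward through the solfège scale do→ti, so fa, mi, re, do, ti → la → sol.
So the next two terms are (-31,k,la) and (-41,m,sol).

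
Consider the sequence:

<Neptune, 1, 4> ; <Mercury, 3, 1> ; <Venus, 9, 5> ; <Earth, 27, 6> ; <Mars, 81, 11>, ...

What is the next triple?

<Jupiter, 243, 17>

Planet: Neptune, Mercury, Venus, Earth, Mars → Jupiter (runs through the planets Mercury→Neptune).
Second part goes 1, 3, 9, 27, 81 → 243 (×3 each step).
Third part goes 4, 1, 5, 6, 11 → 17 (each term is the sum of the two before it).
Combining the parts gives <Jupiter, 243, 17>.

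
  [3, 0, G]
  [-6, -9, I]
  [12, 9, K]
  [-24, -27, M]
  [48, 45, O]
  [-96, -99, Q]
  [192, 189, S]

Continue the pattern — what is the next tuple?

First entry — ×(-2) each step: 3, -6, 12, -24, 48, -96, 192 → -384.
Second entry: always 3 less than the first entry, so 0, -9, 9, -27, 45, -99, 189 → -387.
Letter: letters move forward 2 places in the alphabet; G, I, K, M, O, Q, S → U.
So the next tuple is [-384, -387, U].

[-384, -387, U]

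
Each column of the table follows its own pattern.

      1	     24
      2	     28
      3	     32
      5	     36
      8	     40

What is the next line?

13  44

First component — each term is the sum of the two before it: 1, 2, 3, 5, 8 → 13.
Second component goes 24, 28, 32, 36, 40 → 44 (+4 each step).
So the next line is 13  44.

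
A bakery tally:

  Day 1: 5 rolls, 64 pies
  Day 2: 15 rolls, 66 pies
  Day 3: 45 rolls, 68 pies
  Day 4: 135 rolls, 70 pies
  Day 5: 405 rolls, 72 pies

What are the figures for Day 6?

1215 rolls, 74 pies

For the rolls, ×3 each step: 5, 15, 45, 135, 405 → 1215.
Pies: +2 each step; 64, 66, 68, 70, 72 → 74.
So the next row is 1215 rolls, 74 pies.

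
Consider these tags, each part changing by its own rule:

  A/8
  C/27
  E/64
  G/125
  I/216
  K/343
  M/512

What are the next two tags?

Letter goes A, C, E, G, I, K, M → O → Q (letters move forward 2 places in the alphabet).
Second component goes 8, 27, 64, 125, 216, 343, 512 → 729 → 1000 (perfect cubes: 2³, 3³, 4³, …).
Putting the parts together: O/729 and then Q/1000.

O/729, Q/1000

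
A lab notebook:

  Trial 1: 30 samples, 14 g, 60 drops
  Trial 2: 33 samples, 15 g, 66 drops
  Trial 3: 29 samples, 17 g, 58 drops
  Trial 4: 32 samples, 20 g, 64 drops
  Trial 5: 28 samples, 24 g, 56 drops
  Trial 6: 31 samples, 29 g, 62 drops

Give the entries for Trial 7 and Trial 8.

Samples: 30, 33, 29, 32, 28, 31 → 27 → 30 (alternating steps +3, −4, +3, −4, …).
G: differences are 1, 2, 3, … (increasing by 1 each time); 14, 15, 17, 20, 24, 29 → 35 → 42.
Drops goes 60, 66, 58, 64, 56, 62 → 54 → 60 (always 2 × the samples).
So the next two lines are 27 samples, 35 g, 54 drops and 30 samples, 42 g, 60 drops.

27 samples, 35 g, 54 drops; 30 samples, 42 g, 60 drops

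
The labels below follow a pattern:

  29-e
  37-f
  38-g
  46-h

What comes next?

47-i

First component: alternating steps +8, +1, +8, +1, …; 29, 37, 38, 46 → 47.
Letter goes e, f, g, h → i (letters move forward 1 place in the alphabet).
So the next label is 47-i.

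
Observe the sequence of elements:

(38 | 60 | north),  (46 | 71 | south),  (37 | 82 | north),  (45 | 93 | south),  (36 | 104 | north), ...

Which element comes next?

First coordinate: alternating steps +8, −9, +8, −9, …; 38, 46, 37, 45, 36 → 44.
Second coordinate — +11 each step: 60, 71, 82, 93, 104 → 115.
Direction — alternates north ↔ south: north, south, north, south, north → south.
Putting it together: (44 | 115 | south).

(44 | 115 | south)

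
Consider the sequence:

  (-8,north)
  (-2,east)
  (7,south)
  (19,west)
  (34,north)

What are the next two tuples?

(52,east), (73,south)

First part: differences are 6, 9, 12, … (increasing by 3 each time); -8, -2, 7, 19, 34 → 52 → 73.
For the direction, repeats north → east → south → west: north, east, south, west, north → east → south.
Putting the parts together: (52,east) and then (73,south).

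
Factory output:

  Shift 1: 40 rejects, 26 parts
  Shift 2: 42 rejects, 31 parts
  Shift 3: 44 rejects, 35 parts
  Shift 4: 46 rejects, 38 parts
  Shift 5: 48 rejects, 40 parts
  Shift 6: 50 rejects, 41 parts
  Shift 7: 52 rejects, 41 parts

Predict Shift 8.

Rejects: +2 each step; 40, 42, 44, 46, 48, 50, 52 → 54.
Parts: 26, 31, 35, 38, 40, 41, 41 → 40 (differences are 5, 4, 3, … (decreasing by 1 each time)).
Combining the parts gives 54 rejects, 40 parts.

54 rejects, 40 parts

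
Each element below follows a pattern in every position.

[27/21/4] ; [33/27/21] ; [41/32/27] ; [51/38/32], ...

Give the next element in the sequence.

First component — differences are 6, 8, 10, … (increasing by 2 each time): 27, 33, 41, 51 → 63.
Second component: alternating steps +6, +5, +6, +5, …; 21, 27, 32, 38 → 43.
Third component: always the previous value of the second component; 4, 21, 27, 32 → 38.
So the next element is [63/43/38].

[63/43/38]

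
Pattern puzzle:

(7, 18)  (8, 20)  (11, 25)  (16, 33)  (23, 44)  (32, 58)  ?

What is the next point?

(43, 75)

First component: differences are 1, 3, 5, … (increasing by 2 each time), so 7, 8, 11, 16, 23, 32 → 43.
Second component: differences are 2, 5, 8, … (increasing by 3 each time); 18, 20, 25, 33, 44, 58 → 75.
Combining the parts gives (43, 75).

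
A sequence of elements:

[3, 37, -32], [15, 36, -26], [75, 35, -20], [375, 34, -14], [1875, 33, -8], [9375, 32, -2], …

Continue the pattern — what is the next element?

For the first coordinate, ×5 each step: 3, 15, 75, 375, 1875, 9375 → 46875.
Second coordinate: −1 each step; 37, 36, 35, 34, 33, 32 → 31.
Third coordinate — +6 each step: -32, -26, -20, -14, -8, -2 → 4.
Combining the parts gives [46875, 31, 4].

[46875, 31, 4]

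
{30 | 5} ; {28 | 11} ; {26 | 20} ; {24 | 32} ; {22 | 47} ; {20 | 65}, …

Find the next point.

{18 | 86}

First part: 30, 28, 26, 24, 22, 20 → 18 (−2 each step).
For the second part, differences are 6, 9, 12, … (increasing by 3 each time): 5, 11, 20, 32, 47, 65 → 86.
Combining the parts gives {18 | 86}.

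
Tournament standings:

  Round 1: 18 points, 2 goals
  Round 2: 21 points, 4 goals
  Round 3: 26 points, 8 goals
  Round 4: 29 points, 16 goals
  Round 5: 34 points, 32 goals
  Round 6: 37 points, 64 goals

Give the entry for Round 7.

Points — alternating steps +3, +5, +3, +5, …: 18, 21, 26, 29, 34, 37 → 42.
Goals: ×2 each step, so 2, 4, 8, 16, 32, 64 → 128.
So the next row is 42 points, 128 goals.

42 points, 128 goals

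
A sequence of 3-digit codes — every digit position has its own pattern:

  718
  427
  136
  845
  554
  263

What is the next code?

972

First digit: −3 each step, mod 10; 7, 4, 1, 8, 5, 2 → 9.
Second digit: 1, 2, 3, 4, 5, 6 → 7 (+1 each step, mod 10).
Third digit: −1 each step, mod 10, so 8, 7, 6, 5, 4, 3 → 2.
So the next code is 972.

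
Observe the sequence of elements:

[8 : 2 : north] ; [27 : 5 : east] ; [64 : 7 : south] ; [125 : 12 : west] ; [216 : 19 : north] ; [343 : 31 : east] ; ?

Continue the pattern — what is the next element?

[512 : 50 : south]

First slot — perfect cubes: 2³, 3³, 4³, …: 8, 27, 64, 125, 216, 343 → 512.
For the second slot, each term is the sum of the two before it: 2, 5, 7, 12, 19, 31 → 50.
Direction: repeats north → east → south → west, so north, east, south, west, north, east → south.
Putting it together: [512 : 50 : south].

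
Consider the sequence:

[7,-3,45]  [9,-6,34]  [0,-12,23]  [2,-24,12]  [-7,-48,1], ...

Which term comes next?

[-5,-96,-10]

First coordinate — alternating steps +2, −9, +2, −9, …: 7, 9, 0, 2, -7 → -5.
Second coordinate: ×2 each step; -3, -6, -12, -24, -48 → -96.
Third coordinate goes 45, 34, 23, 12, 1 → -10 (−11 each step).
Combining the parts gives [-5,-96,-10].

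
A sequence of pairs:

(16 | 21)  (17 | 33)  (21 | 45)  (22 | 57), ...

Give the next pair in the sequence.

(26 | 69)

For the first part, alternating steps +1, +4, +1, +4, …: 16, 17, 21, 22 → 26.
Second part goes 21, 33, 45, 57 → 69 (+12 each step).
Putting it together: (26 | 69).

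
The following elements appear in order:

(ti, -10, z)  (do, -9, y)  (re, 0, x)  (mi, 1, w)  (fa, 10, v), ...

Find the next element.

Note goes ti, do, re, mi, fa → sol (runs through the solfège scale do→ti).
For the second component, alternating steps +1, +9, +1, +9, …: -10, -9, 0, 1, 10 → 11.
Letter goes z, y, x, w, v → u (letters move back 1 place in the alphabet).
So the next element is (sol, 11, u).

(sol, 11, u)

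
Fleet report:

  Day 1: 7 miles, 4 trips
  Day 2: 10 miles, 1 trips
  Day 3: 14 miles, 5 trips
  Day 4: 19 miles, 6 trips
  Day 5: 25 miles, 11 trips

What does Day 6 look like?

Miles: differences are 3, 4, 5, … (increasing by 1 each time); 7, 10, 14, 19, 25 → 32.
Trips — each term is the sum of the two before it: 4, 1, 5, 6, 11 → 17.
Putting it together: 32 miles, 17 trips.

32 miles, 17 trips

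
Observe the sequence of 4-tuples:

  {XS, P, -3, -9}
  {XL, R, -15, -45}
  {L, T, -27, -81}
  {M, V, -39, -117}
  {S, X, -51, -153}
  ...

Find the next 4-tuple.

{XS, Z, -63, -189}

Size: runs backward through clothing sizes XS→XL, so XS, XL, L, M, S → XS.
For the letter, letters move forward 2 places in the alphabet: P, R, T, V, X → Z.
Third coordinate — −12 each step: -3, -15, -27, -39, -51 → -63.
For the fourth coordinate, always 3 × the third coordinate: -9, -45, -81, -117, -153 → -189.
Combining the parts gives {XS, Z, -63, -189}.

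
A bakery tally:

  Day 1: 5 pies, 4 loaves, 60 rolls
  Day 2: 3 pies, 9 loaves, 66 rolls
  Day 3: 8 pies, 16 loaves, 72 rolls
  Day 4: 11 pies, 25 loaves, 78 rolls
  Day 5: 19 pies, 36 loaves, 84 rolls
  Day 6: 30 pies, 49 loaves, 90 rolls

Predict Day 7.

49 pies, 64 loaves, 96 rolls

Pies: 5, 3, 8, 11, 19, 30 → 49 (each term is the sum of the two before it).
Loaves goes 4, 9, 16, 25, 36, 49 → 64 (perfect squares: 2², 3², 4², …).
Rolls: +6 each step; 60, 66, 72, 78, 84, 90 → 96.
Combining the parts gives 49 pies, 64 loaves, 96 rolls.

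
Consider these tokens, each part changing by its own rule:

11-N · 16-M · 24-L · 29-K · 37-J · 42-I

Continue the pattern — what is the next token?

50-H

First component — alternating steps +5, +8, +5, +8, …: 11, 16, 24, 29, 37, 42 → 50.
Letter — letters move back 1 place in the alphabet: N, M, L, K, J, I → H.
So the next token is 50-H.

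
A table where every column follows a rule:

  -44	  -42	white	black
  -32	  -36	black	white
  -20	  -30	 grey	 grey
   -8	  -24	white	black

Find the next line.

First component: -44, -32, -20, -8 → 4 (+12 each step).
Second component goes -42, -36, -30, -24 → -18 (+6 each step).
First shade: repeats white → black → grey, so white, black, grey, white → black.
Second shade: black, white, grey, black → white (repeats black → white → grey).
Putting it together: 4  -18  black  white.

4  -18  black  white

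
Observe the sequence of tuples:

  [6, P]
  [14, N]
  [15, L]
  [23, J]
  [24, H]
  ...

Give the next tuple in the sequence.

First coordinate — alternating steps +8, +1, +8, +1, …: 6, 14, 15, 23, 24 → 32.
Letter: P, N, L, J, H → F (letters move back 2 places in the alphabet).
Putting it together: [32, F].

[32, F]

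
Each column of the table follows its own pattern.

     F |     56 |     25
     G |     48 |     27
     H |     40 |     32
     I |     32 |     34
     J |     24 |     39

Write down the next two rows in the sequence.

Letter — letters move forward 1 place in the alphabet: F, G, H, I, J → K → L.
Second component — −8 each step: 56, 48, 40, 32, 24 → 16 → 8.
Third component: 25, 27, 32, 34, 39 → 41 → 46 (alternating steps +2, +5, +2, +5, …).
So the next two rows are K  16  41 and L  8  46.

K  16  41; L  8  46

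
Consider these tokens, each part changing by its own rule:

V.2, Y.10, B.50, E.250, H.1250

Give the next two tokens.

K.6250 then N.31250

For the letter, letters move forward 3 places in the alphabet, wrapping Z→A: V, Y, B, E, H → K → N.
Second component goes 2, 10, 50, 250, 1250 → 6250 → 31250 (×5 each step).
So the next two tokens are K.6250 and N.31250.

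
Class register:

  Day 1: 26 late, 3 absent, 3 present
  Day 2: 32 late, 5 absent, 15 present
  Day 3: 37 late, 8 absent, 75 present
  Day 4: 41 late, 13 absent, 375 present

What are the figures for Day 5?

Late: differences are 6, 5, 4, … (decreasing by 1 each time); 26, 32, 37, 41 → 44.
For the absent, each term is the sum of the two before it: 3, 5, 8, 13 → 21.
Present — ×5 each step: 3, 15, 75, 375 → 1875.
Combining the parts gives 44 late, 21 absent, 1875 present.

44 late, 21 absent, 1875 present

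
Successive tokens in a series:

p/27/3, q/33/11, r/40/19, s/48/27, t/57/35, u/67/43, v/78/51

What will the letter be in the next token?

w

Letter: p, q, r, s, t, u, v → w (letters move forward 1 place in the alphabet).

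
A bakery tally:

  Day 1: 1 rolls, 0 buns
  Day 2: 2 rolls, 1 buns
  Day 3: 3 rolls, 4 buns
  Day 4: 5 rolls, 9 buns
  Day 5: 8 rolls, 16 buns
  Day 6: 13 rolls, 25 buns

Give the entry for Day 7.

21 rolls, 36 buns

Rolls — each term is the sum of the two before it: 1, 2, 3, 5, 8, 13 → 21.
Buns: differences are 1, 3, 5, … (increasing by 2 each time); 0, 1, 4, 9, 16, 25 → 36.
Putting it together: 21 rolls, 36 buns.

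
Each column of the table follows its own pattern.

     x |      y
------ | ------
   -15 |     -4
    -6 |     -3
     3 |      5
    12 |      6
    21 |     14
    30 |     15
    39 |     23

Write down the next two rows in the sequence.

48  24; 57  32

Column x goes -15, -6, 3, 12, 21, 30, 39 → 48 → 57 (+9 each step).
Column y: -4, -3, 5, 6, 14, 15, 23 → 24 → 32 (alternating steps +1, +8, +1, +8, …).
So the next two rows are 48  24 and 57  32.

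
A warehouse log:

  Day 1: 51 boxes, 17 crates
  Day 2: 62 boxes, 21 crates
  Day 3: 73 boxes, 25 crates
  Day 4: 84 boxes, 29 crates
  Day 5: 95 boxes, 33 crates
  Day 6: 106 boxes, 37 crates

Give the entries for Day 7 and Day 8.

Boxes — +11 each step: 51, 62, 73, 84, 95, 106 → 117 → 128.
Crates: +4 each step; 17, 21, 25, 29, 33, 37 → 41 → 45.
Putting the parts together: 117 boxes, 41 crates and then 128 boxes, 45 crates.

117 boxes, 41 crates; 128 boxes, 45 crates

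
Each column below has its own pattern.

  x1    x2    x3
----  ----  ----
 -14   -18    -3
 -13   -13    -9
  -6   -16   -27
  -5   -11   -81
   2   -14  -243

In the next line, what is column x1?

3

Column x1 — alternating steps +1, +7, +1, +7, …: -14, -13, -6, -5, 2 → 3.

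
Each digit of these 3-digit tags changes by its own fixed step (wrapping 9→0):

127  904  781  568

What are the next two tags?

345 then 122

First digit: 1, 9, 7, 5 → 3 → 1 (−2 each step, mod 10).
Second digit: 2, 0, 8, 6 → 4 → 2 (−2 each step, mod 10).
Third digit: −3 each step, mod 10, so 7, 4, 1, 8 → 5 → 2.
Putting the parts together: 345 and then 122.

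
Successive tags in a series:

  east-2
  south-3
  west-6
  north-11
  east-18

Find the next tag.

Direction: repeats east → south → west → north; east, south, west, north, east → south.
For the second component, differences are 1, 3, 5, … (increasing by 2 each time): 2, 3, 6, 11, 18 → 27.
Putting it together: south-27.

south-27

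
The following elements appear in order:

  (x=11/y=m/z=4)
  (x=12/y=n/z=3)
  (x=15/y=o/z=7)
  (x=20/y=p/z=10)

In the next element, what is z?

17

Z: each term is the sum of the two before it; 4, 3, 7, 10 → 17.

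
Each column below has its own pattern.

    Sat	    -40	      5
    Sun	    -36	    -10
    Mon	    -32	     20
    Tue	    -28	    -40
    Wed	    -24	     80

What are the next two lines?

Day: Sat, Sun, Mon, Tue, Wed → Thu → Fri (runs through the weekdays Mon→Sun).
Second component — +4 each step: -40, -36, -32, -28, -24 → -20 → -16.
For the third component, ×(-2) each step: 5, -10, 20, -40, 80 → -160 → 320.
So the next two lines are Thu  -20  -160 and Fri  -16  320.

Thu  -20  -160; Fri  -16  320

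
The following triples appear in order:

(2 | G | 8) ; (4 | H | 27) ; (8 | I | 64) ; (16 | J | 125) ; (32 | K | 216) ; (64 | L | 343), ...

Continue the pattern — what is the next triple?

(128 | M | 512)

First slot — ×2 each step: 2, 4, 8, 16, 32, 64 → 128.
For the letter, letters move forward 1 place in the alphabet: G, H, I, J, K, L → M.
For the third slot, perfect cubes: 2³, 3³, 4³, …: 8, 27, 64, 125, 216, 343 → 512.
Putting it together: (128 | M | 512).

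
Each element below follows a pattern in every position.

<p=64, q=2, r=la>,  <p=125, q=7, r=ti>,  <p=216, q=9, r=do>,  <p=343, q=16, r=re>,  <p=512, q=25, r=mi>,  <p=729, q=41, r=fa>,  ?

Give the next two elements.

For the p, perfect cubes: 4³, 5³, 6³, …: 64, 125, 216, 343, 512, 729 → 1000 → 1331.
Q goes 2, 7, 9, 16, 25, 41 → 66 → 107 (each term is the sum of the two before it).
For the r, runs through the solfège scale do→ti: la, ti, do, re, mi, fa → sol → la.
Putting the parts together: <p=1000, q=66, r=sol> and then <p=1331, q=107, r=la>.

<p=1000, q=66, r=sol>, <p=1331, q=107, r=la>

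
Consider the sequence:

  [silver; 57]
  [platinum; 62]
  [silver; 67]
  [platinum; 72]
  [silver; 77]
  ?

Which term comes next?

Metal: alternates silver ↔ platinum; silver, platinum, silver, platinum, silver → platinum.
Second part goes 57, 62, 67, 72, 77 → 82 (+5 each step).
Combining the parts gives [platinum; 82].

[platinum; 82]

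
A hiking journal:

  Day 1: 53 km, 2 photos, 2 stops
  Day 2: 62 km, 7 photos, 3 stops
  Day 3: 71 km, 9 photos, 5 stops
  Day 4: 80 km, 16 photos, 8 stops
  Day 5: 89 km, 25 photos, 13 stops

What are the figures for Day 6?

98 km, 41 photos, 21 stops

Km: +9 each step; 53, 62, 71, 80, 89 → 98.
For the photos, each term is the sum of the two before it: 2, 7, 9, 16, 25 → 41.
Stops: 2, 3, 5, 8, 13 → 21 (each term is the sum of the two before it).
Putting it together: 98 km, 41 photos, 21 stops.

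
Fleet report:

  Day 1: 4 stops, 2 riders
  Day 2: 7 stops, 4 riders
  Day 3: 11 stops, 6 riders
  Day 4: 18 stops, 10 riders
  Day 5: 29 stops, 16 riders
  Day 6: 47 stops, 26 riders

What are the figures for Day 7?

76 stops, 42 riders

Stops goes 4, 7, 11, 18, 29, 47 → 76 (each term is the sum of the two before it).
For the riders, each term is the sum of the two before it: 2, 4, 6, 10, 16, 26 → 42.
Combining the parts gives 76 stops, 42 riders.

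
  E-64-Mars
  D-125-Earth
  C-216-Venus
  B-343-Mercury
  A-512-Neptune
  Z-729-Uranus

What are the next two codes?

Letter: E, D, C, B, A, Z → Y → X (letters move back 1 place in the alphabet, wrapping A→Z).
Second component: perfect cubes: 4³, 5³, 6³, …; 64, 125, 216, 343, 512, 729 → 1000 → 1331.
For the planet, runs backward through the planets Mercury→Neptune: Mars, Earth, Venus, Mercury, Neptune, Uranus → Saturn → Jupiter.
Putting the parts together: Y-1000-Saturn and then X-1331-Jupiter.

Y-1000-Saturn, X-1331-Jupiter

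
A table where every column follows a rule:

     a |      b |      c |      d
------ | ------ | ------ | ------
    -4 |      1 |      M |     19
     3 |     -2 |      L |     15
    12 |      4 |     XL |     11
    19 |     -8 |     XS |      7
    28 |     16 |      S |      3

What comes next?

35  -32  M  -1

Column a: -4, 3, 12, 19, 28 → 35 (alternating steps +7, +9, +7, +9, …).
Column b — ×(-2) each step: 1, -2, 4, -8, 16 → -32.
Column c — runs through clothing sizes XS→XL: M, L, XL, XS, S → M.
For the column d, −4 each step: 19, 15, 11, 7, 3 → -1.
So the next line is 35  -32  M  -1.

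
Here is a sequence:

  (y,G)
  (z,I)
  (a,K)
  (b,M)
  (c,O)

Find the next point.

(d,Q)

First letter: letters move forward 1 place in the alphabet, wrapping Z→A, so y, z, a, b, c → d.
Second letter: G, I, K, M, O → Q (letters move forward 2 places in the alphabet).
So the next point is (d,Q).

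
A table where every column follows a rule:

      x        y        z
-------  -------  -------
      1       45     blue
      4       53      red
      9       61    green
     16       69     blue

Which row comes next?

25  77  red

Column x goes 1, 4, 9, 16 → 25 (perfect squares: 1², 2², 3², …).
Column y: 45, 53, 61, 69 → 77 (+8 each step).
Column z: repeats blue → red → green, so blue, red, green, blue → red.
Putting it together: 25  77  red.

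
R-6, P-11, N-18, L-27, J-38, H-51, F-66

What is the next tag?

D-83

Letter: R, P, N, L, J, H, F → D (letters move back 2 places in the alphabet).
Second component: 6, 11, 18, 27, 38, 51, 66 → 83 (differences are 5, 7, 9, … (increasing by 2 each time)).
Combining the parts gives D-83.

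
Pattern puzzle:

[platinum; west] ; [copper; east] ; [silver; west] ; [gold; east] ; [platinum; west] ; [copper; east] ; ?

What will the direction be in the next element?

Direction: west, east, west, east, west, east → west (alternates west ↔ east).

west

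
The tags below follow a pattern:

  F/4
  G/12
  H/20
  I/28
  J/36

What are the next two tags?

Letter: letters move forward 1 place in the alphabet; F, G, H, I, J → K → L.
Second component: +8 each step, so 4, 12, 20, 28, 36 → 44 → 52.
So the next two tags are K/44 and L/52.

K/44, L/52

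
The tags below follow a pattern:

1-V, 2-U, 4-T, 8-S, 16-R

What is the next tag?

32-Q

For the first component, ×2 each step: 1, 2, 4, 8, 16 → 32.
Letter: letters move back 1 place in the alphabet; V, U, T, S, R → Q.
Combining the parts gives 32-Q.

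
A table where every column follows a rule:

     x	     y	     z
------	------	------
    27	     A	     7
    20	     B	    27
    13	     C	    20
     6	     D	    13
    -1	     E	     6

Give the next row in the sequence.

-8  F  -1

For the column x, −7 each step: 27, 20, 13, 6, -1 → -8.
Column y: A, B, C, D, E → F (letters move forward 1 place in the alphabet).
Column z — always the previous value of the column x: 7, 27, 20, 13, 6 → -1.
So the next row is -8  F  -1.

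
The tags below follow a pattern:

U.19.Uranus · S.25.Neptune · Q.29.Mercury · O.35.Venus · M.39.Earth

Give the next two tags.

K.45.Mars, I.49.Jupiter

Letter goes U, S, Q, O, M → K → I (letters move back 2 places in the alphabet).
Second component: alternating steps +6, +4, +6, +4, …; 19, 25, 29, 35, 39 → 45 → 49.
Planet: Uranus, Neptune, Mercury, Venus, Earth → Mars → Jupiter (runs through the planets Mercury→Neptune).
So the next two tags are K.45.Mars and I.49.Jupiter.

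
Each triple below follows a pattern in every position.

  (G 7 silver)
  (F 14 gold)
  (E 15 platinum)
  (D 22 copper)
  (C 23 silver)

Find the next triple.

(B 30 gold)

Letter: letters move back 1 place in the alphabet; G, F, E, D, C → B.
For the second entry, alternating steps +7, +1, +7, +1, …: 7, 14, 15, 22, 23 → 30.
Metal goes silver, gold, platinum, copper, silver → gold (repeats silver → gold → platinum → copper).
Combining the parts gives (B 30 gold).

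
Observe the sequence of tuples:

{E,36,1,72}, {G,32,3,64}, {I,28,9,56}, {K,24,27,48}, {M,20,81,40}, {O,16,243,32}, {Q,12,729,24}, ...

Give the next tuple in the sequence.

Letter — letters move forward 2 places in the alphabet: E, G, I, K, M, O, Q → S.
Second part — −4 each step: 36, 32, 28, 24, 20, 16, 12 → 8.
Third part goes 1, 3, 9, 27, 81, 243, 729 → 2187 (×3 each step).
Fourth part: 72, 64, 56, 48, 40, 32, 24 → 16 (always 2 × the second part).
So the next tuple is {S,8,2187,16}.

{S,8,2187,16}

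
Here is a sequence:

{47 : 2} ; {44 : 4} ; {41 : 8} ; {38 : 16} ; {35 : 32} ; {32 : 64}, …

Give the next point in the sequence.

First value — −3 each step: 47, 44, 41, 38, 35, 32 → 29.
Second value: 2, 4, 8, 16, 32, 64 → 128 (×2 each step).
Combining the parts gives {29 : 128}.

{29 : 128}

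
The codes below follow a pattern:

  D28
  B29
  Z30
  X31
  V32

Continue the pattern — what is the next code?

T33

Letter goes D, B, Z, X, V → T (letters move back 2 places in the alphabet, wrapping A→Z).
Second component: +1 each step; 28, 29, 30, 31, 32 → 33.
Combining the parts gives T33.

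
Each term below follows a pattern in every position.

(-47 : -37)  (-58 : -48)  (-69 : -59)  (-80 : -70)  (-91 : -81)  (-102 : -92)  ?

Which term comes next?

First part goes -47, -58, -69, -80, -91, -102 → -113 (−11 each step).
Second part: always 10 more than the first part; -37, -48, -59, -70, -81, -92 → -103.
Putting it together: (-113 : -103).

(-113 : -103)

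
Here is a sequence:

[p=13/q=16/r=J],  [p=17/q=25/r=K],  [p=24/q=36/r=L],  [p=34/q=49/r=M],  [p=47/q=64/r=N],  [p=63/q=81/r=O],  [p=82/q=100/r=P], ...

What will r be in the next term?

Q

For the r, letters move forward 1 place in the alphabet: J, K, L, M, N, O, P → Q.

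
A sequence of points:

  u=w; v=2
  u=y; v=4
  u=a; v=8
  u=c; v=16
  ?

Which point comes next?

U goes w, y, a, c → e (letters move forward 2 places in the alphabet, wrapping Z→A).
V — ×2 each step: 2, 4, 8, 16 → 32.
So the next point is u=e; v=32.

u=e; v=32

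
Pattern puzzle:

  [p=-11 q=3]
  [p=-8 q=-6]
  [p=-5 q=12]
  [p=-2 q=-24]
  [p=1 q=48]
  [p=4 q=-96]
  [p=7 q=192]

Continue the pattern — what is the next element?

For the p, +3 each step: -11, -8, -5, -2, 1, 4, 7 → 10.
Q goes 3, -6, 12, -24, 48, -96, 192 → -384 (×(-2) each step).
Putting it together: [p=10 q=-384].

[p=10 q=-384]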